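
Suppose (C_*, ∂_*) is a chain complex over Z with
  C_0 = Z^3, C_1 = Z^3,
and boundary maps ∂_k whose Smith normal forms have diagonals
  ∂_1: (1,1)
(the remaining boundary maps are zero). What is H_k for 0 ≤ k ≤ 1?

H_0: b_0 = 3 − 0 − 2 = 1; torsion from ∂_1 factors > 1: none. So H_0 = Z.
H_1: b_1 = 3 − 2 − 0 = 1; torsion from ∂_2 factors > 1: none. So H_1 = Z.

H_0 = Z,  H_1 = Z.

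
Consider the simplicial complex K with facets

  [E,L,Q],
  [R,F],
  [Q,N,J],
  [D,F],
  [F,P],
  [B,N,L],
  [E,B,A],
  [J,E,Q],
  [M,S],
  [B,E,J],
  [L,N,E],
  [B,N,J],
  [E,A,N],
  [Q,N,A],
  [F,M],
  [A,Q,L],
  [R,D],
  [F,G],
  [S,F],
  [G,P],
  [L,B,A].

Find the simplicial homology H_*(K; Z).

Take the total order A < B < D < E < F < G < J < L < M < N < P < Q < R < S on the vertex set. Then K (dimension 2) consists of the simplices:

  0-simplices (14): A, B, D, E, F, G, J, L, M, N, P, Q, R, S
  1-simplices (27): AB, AE, AL, AN, AQ, BE, BJ, BL, BN, DF, DR, EJ, EL, EN, EQ, FG, FM, FP, FR, FS, GP, JN, JQ, LN, LQ, MS, NQ
  2-simplices (12): ABE, ABL, AEN, ALQ, ANQ, BEJ, BJN, BLN, EJQ, ELN, ELQ, JNQ

Hence C_0 ≅ Z^14, C_1 ≅ Z^27, C_2 ≅ Z^12.

∂_1: C_1 → C_0 sends each edge [p,q] (with p < q) to q − p. For instance
  ∂MS = S − M.
The resulting 14×27 matrix has rank 12, and its Smith normal form has invariant factors (1,1,1,1,1,1,1,1,1,1,1,1).

The boundary map ∂_2: C_2 → C_1 sends each 2-simplex [p,q,r] to [q,r] − [p,r] + [p,q]. For instance
  ∂ELQ = LQ − EQ + EL,
  ∂BLN = LN − BN + BL.
The 27×12 boundary matrix has rank 12 and Smith normal form diag(1,1,1,1,1,1,1,1,1,1,1,2).

Now H_k = ker ∂_k / im ∂_{k+1}, so:

  H_0: rank C_0 − rank ∂_1 = 14 − 12 = 2, and the invariant factors of ∂_1 are all 1, so H_0 ≅ Z^2.
  H_1: rank ker ∂_1 − rank ∂_2 = (27 − 12) − 12 = 3, and ∂_2 has invariant factor 2 > 1, so H_1 ≅ Z^3 ⊕ Z_2.
  H_2: rank ker ∂_2 − rank ∂_3 = (12 − 12) − 0 = 0, and there is no ∂_3, so H_2 ≅ 0.

(K is a triangulation of the disjoint union of the real projective plane RP^2 and a wedge of 3 circles.)

H_0 = Z^2,  H_1 = Z^3 ⊕ Z_2,  H_2 = 0.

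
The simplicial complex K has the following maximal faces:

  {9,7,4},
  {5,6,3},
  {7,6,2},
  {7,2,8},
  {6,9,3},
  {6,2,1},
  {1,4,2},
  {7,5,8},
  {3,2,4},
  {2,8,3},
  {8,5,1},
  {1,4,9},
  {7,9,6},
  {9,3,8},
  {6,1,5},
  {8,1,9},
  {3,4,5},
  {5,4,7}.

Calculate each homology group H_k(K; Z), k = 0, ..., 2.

H_0 ≅ Z,  H_1 ≅ Z^2,  H_2 ≅ Z.

We work with the vertex ordering 1 < 2 < 3 < 4 < 5 < 6 < 7 < 8 < 9. The simplices of K, each written with vertices in increasing order, are:

  0-simplices (9): [1], [2], [3], [4], [5], [6], [7], [8], [9]
  1-simplices (27): (27 of them)
  2-simplices (18): [1,2,4], [1,2,6], [1,4,9], [1,5,6], [1,5,8], [1,8,9], [2,3,4], [2,3,8], [2,6,7], [2,7,8], [3,4,5], [3,5,6], [3,6,9], [3,8,9], [4,5,7], [4,7,9], [5,7,8], [6,7,9]

giving chain groups C_0 ≅ Z^9, C_1 ≅ Z^27, C_2 ≅ Z^18.

The boundary map ∂_1: C_1 → C_0 sends each edge [p,q] (with p < q) to q − p.
As a 9×27 matrix over Z this has rank 8, with invariant factors (1,1,1,1,1,1,1,1).

The boundary map ∂_2: C_2 → C_1 sends each 2-simplex [p,q,r] to [q,r] − [p,r] + [p,q]. For instance
  ∂[3,6,9] = [6,9] − [3,9] + [3,6],
  ∂[1,2,6] = [2,6] − [1,6] + [1,2].
The 27×18 boundary matrix has rank 17 and Smith normal form diag(1,1,1,1,1,1,1,1,1,1,1,1,1,1,1,1,1).

Now H_k = ker ∂_k / im ∂_{k+1}, so:

  H_0: rank C_0 − rank ∂_1 = 9 − 8 = 1, and the invariant factors of ∂_1 are all 1, so H_0 = Z.
  H_1: rank ker ∂_1 − rank ∂_2 = (27 − 8) − 17 = 2, and the invariant factors of ∂_2 are all 1, so H_1 = Z^2.
  H_2: rank ker ∂_2 − rank ∂_3 = (18 − 17) − 0 = 1, and there is no ∂_3, so H_2 = Z.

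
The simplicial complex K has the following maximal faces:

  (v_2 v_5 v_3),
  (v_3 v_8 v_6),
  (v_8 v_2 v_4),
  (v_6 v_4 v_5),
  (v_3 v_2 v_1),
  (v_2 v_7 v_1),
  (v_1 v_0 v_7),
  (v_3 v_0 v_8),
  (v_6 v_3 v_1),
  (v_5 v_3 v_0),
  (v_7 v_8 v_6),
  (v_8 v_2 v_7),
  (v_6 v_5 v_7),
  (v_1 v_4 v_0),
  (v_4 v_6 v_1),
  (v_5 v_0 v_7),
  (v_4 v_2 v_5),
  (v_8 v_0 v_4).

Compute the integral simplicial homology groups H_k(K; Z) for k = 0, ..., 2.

H_0 = Z,  H_1 = Z^2,  H_2 = Z.

Take the total order v_0 < v_1 < v_2 < v_3 < v_4 < v_5 < v_6 < v_7 < v_8 on the vertex set. Then K (dimension 2) consists of the simplices:

  0-simplices (9): [v_0], [v_1], [v_2], [v_3], [v_4], [v_5], [v_6], [v_7], [v_8]
  1-simplices (27): (27 of them)
  2-simplices (18): (18 of them)

so the chain groups are C_0 ≅ Z^9, C_1 ≅ Z^27, C_2 ≅ Z^18.

The boundary map ∂_1: C_1 → C_0 maps an edge to its endpoints' difference, ∂[p,q] = q − p.
The resulting 9×27 matrix has rank 8, and its Smith normal form has invariant factors (1,1,1,1,1,1,1,1).

Boundary ∂_2: C_2 → C_1 sends each 2-simplex [p,q,r] to [q,r] − [p,r] + [p,q]. For instance
  ∂[v_6,v_7,v_8] = [v_7,v_8] − [v_6,v_8] + [v_6,v_7],
  ∂[v_2,v_3,v_5] = [v_3,v_5] − [v_2,v_5] + [v_2,v_3].
The resulting 27×18 matrix has rank 17, and its Smith normal form has invariant factors (1,1,1,1,1,1,1,1,1,1,1,1,1,1,1,1,1).

Now H_k = ker ∂_k / im ∂_{k+1}, so:

  H_0: rank C_0 − rank ∂_1 = 9 − 8 = 1, and the invariant factors of ∂_1 are all 1, so H_0 ≅ Z.
  H_1: rank ker ∂_1 − rank ∂_2 = (27 − 8) − 17 = 2, and the invariant factors of ∂_2 are all 1, so H_1 ≅ Z^2.
  H_2: rank ker ∂_2 − rank ∂_3 = (18 − 17) − 0 = 1, and there is no ∂_3, so H_2 ≅ Z.

(K is a triangulation of the torus T^2.)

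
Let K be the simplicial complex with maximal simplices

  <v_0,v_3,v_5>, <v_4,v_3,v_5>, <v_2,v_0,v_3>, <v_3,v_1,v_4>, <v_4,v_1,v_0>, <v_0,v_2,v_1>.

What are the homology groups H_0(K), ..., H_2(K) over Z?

H_0 ≅ Z,  H_1 ≅ Z,  H_2 = 0.

Take the total order v_0 < v_1 < v_2 < v_3 < v_4 < v_5 on the vertex set. Then K (dimension 2) consists of the simplices:

  0-simplices (6): [v_0], [v_1], [v_2], [v_3], [v_4], [v_5]
  1-simplices (12): [v_0,v_1], [v_0,v_2], [v_0,v_3], [v_0,v_4], [v_0,v_5], [v_1,v_2], [v_1,v_3], [v_1,v_4], [v_2,v_3], [v_3,v_4], [v_3,v_5], [v_4,v_5]
  2-simplices (6): [v_0,v_1,v_2], [v_0,v_1,v_4], [v_0,v_2,v_3], [v_0,v_3,v_5], [v_1,v_3,v_4], [v_3,v_4,v_5]

giving chain groups C_0 ≅ Z^6, C_1 ≅ Z^12, C_2 ≅ Z^6.

∂_1: C_1 → C_0 sends each edge [p,q] (with p < q) to q − p. For instance
  ∂[v_3,v_4] = [v_4] − [v_3].
As a 6×12 matrix over Z this has rank 5, with invariant factors (1,1,1,1,1).

The boundary map ∂_2: C_2 → C_1 acts by ∂[p,q,r] = [q,r] − [p,r] + [p,q]. For instance
  ∂[v_3,v_4,v_5] = [v_4,v_5] − [v_3,v_5] + [v_3,v_4],
  ∂[v_1,v_3,v_4] = [v_3,v_4] − [v_1,v_4] + [v_1,v_3].
This gives a 12×6 integer matrix of rank 6; reducing to Smith normal form yields diagonal entries (1,1,1,1,1,1).

Computing H_k = (kernel of ∂_k) / (image of ∂_{k+1}):

  H_0: rank C_0 − rank ∂_1 = 6 − 5 = 1, and the invariant factors of ∂_1 are all 1, so H_0 ≅ Z.
  H_1: rank ker ∂_1 − rank ∂_2 = (12 − 5) − 6 = 1, and the invariant factors of ∂_2 are all 1, so H_1 ≅ Z.
  H_2: rank ker ∂_2 − rank ∂_3 = (6 − 6) − 0 = 0, and there is no ∂_3, so H_2 ≅ 0.

(K is a triangulation of the cylinder S^1 x I.)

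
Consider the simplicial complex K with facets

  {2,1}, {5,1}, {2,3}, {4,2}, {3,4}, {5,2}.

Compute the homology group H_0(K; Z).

Fix the vertex order 1 < 2 < 3 < 4 < 5 and write every simplex with vertices in increasing order. Then dim K = 1 and the simplices of K are:

  0-simplices (5): [1], [2], [3], [4], [5]
  1-simplices (6): [1,2], [1,5], [2,3], [2,4], [2,5], [3,4]

giving chain groups C_0 ≅ Z^5, C_1 ≅ Z^6.

∂_1: C_1 → C_0 maps an edge to its endpoints' difference, ∂[p,q] = q − p. For instance
  ∂[3,4] = [4] − [3].
This gives a 5×6 integer matrix of rank 4; reducing to Smith normal form yields diagonal entries (1,1,1,1).

Computing H_k = (kernel of ∂_k) / (image of ∂_{k+1}):

  H_0: rank C_0 − rank ∂_1 = 5 − 4 = 1, and the invariant factors of ∂_1 are all 1, so H_0 = Z.

(K is a triangulation of a wedge of 2 circles.)

H_0 ≅ Z.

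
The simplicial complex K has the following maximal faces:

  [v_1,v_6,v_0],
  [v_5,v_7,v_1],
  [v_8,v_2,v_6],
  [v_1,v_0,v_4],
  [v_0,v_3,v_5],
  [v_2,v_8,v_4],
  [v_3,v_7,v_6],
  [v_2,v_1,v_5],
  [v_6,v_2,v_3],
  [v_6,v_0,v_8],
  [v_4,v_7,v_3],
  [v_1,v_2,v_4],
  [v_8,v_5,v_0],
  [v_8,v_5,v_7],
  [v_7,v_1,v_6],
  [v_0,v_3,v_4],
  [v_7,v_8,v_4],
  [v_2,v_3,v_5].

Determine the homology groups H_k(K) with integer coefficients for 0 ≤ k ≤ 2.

Take the total order v_0 < v_1 < v_2 < v_3 < v_4 < v_5 < v_6 < v_7 < v_8 on the vertex set. Then K (dimension 2) consists of the simplices:

  0-simplices (9): [v_0], [v_1], [v_2], [v_3], [v_4], [v_5], [v_6], [v_7], [v_8]
  1-simplices (27): (27 of them)
  2-simplices (18): (18 of them)

Hence C_0 ≅ Z^9, C_1 ≅ Z^27, C_2 ≅ Z^18.

∂_1: C_1 → C_0 maps an edge to its endpoints' difference, ∂[p,q] = q − p. For instance
  ∂[v_1,v_2] = [v_2] − [v_1].
The resulting 9×27 matrix has rank 8, and its Smith normal form has invariant factors (1,1,1,1,1,1,1,1).

Boundary ∂_2: C_2 → C_1 maps a triangle to the signed sum of its edges. For instance
  ∂[v_2,v_6,v_8] = [v_6,v_8] − [v_2,v_8] + [v_2,v_6],
  ∂[v_5,v_7,v_8] = [v_7,v_8] − [v_5,v_8] + [v_5,v_7].
The 27×18 boundary matrix has rank 17 and Smith normal form diag(1,1,1,1,1,1,1,1,1,1,1,1,1,1,1,1,1).

Computing H_k = (kernel of ∂_k) / (image of ∂_{k+1}):

  H_0: rank C_0 − rank ∂_1 = 9 − 8 = 1, and the invariant factors of ∂_1 are all 1, so H_0 = Z.
  H_1: rank ker ∂_1 − rank ∂_2 = (27 − 8) − 17 = 2, and the invariant factors of ∂_2 are all 1, so H_1 = Z^2.
  H_2: rank ker ∂_2 − rank ∂_3 = (18 − 17) − 0 = 1, and there is no ∂_3, so H_2 = Z.

As a check, the Euler characteristic is 9 − 27 + 18 = 0, which agrees with 1 − 2 + 1 = 0.

H_0 ≅ Z,  H_1 ≅ Z^2,  H_2 ≅ Z.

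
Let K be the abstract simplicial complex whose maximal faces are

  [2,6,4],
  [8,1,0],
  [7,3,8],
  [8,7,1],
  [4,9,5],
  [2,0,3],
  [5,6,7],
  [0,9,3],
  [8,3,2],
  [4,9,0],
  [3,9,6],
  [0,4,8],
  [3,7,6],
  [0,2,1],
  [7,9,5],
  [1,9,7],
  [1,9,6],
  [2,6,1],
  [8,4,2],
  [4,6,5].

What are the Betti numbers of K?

Order the vertices as 0 < 1 < 2 < 3 < 4 < 5 < 6 < 7 < 8 < 9. Listing each simplex with vertices in this order, K has dimension 2 with simplices:

  0-simplices (10): [0], [1], [2], [3], [4], [5], [6], [7], [8], [9]
  1-simplices (30): (30 of them)
  2-simplices (20): (20 of them)

Hence C_0 ≅ Z^10, C_1 ≅ Z^30, C_2 ≅ Z^20.

∂_1: C_1 → C_0 sends each edge [p,q] (with p < q) to q − p. For instance
  ∂[7,8] = [8] − [7].
The 10×30 boundary matrix has rank 9 and Smith normal form diag(1,1,1,1,1,1,1,1,1).

The boundary map ∂_2: C_2 → C_1 maps a triangle to the signed sum of its edges. For instance
  ∂[0,2,3] = [2,3] − [0,3] + [0,2],
  ∂[2,4,6] = [4,6] − [2,6] + [2,4].
The resulting 30×20 matrix has rank 20, and its Smith normal form has invariant factors (1,1,1,1,1,1,1,1,1,1,1,1,1,1,1,1,1,1,1,2).

Reading off H_k = ker ∂_k / im ∂_{k+1}:

  H_0: rank C_0 − rank ∂_1 = 10 − 9 = 1, and the invariant factors of ∂_1 are all 1, so H_0 ≅ Z.
  H_1: rank ker ∂_1 − rank ∂_2 = (30 − 9) − 20 = 1, and ∂_2 has invariant factor 2 > 1, so H_1 ≅ Z × Z/2.
  H_2: rank ker ∂_2 − rank ∂_3 = (20 − 20) − 0 = 0, and there is no ∂_3, so H_2 ≅ 0.

(K is a triangulation of the Klein bottle.)

Hence the Betti numbers are b_0 = 1, b_1 = 1, b_2 = 0.

b_0 = 1, b_1 = 1, b_2 = 0.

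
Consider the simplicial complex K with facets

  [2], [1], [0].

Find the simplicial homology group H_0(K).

K has 3 vertices.
rank ∂_0 = 0, rank ∂_1 = 0 ⇒ b_0 = 3 − 0 − 0 = 3. So H_0 = Z^3.

H_0 = Z^3.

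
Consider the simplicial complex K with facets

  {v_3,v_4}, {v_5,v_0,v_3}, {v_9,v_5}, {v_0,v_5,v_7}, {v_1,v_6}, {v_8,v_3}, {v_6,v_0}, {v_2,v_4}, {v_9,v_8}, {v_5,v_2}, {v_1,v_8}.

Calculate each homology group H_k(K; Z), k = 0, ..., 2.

H_0 = Z,  H_1 = Z^3,  H_2 = 0.

We work with the vertex ordering v_0 < v_1 < v_2 < v_3 < v_4 < v_5 < v_6 < v_7 < v_8 < v_9. The simplices of K, each written with vertices in increasing order, are:

  0-simplices (10): [v_0], [v_1], [v_2], [v_3], [v_4], [v_5], [v_6], [v_7], [v_8], [v_9]
  1-simplices (14): [v_0,v_3], [v_0,v_5], [v_0,v_6], [v_0,v_7], [v_1,v_6], [v_1,v_8], [v_2,v_4], [v_2,v_5], [v_3,v_4], [v_3,v_5], [v_3,v_8], [v_5,v_7], [v_5,v_9], [v_8,v_9]
  2-simplices (2): [v_0,v_3,v_5], [v_0,v_5,v_7]

giving chain groups C_0 ≅ Z^10, C_1 ≅ Z^14, C_2 ≅ Z^2.

The boundary map ∂_1: C_1 → C_0 maps an edge to its endpoints' difference, ∂[p,q] = q − p. For instance
  ∂[v_5,v_9] = [v_9] − [v_5].
This gives a 10×14 integer matrix of rank 9; reducing to Smith normal form yields diagonal entries (1,1,1,1,1,1,1,1,1).

∂_2: C_2 → C_1 acts by ∂[p,q,r] = [q,r] − [p,r] + [p,q]. For instance
  ∂[v_0,v_5,v_7] = [v_5,v_7] − [v_0,v_7] + [v_0,v_5],
  ∂[v_0,v_3,v_5] = [v_3,v_5] − [v_0,v_5] + [v_0,v_3].
As a 14×2 matrix over Z this has rank 2, with invariant factors (1,1).

Computing H_k = (kernel of ∂_k) / (image of ∂_{k+1}):

  H_0: rank C_0 − rank ∂_1 = 10 − 9 = 1, and the invariant factors of ∂_1 are all 1, so H_0 = Z.
  H_1: rank ker ∂_1 − rank ∂_2 = (14 − 9) − 2 = 3, and the invariant factors of ∂_2 are all 1, so H_1 = Z^3.
  H_2: rank ker ∂_2 − rank ∂_3 = (2 − 2) − 0 = 0, and there is no ∂_3, so H_2 = 0.

As a check, the Euler characteristic is 10 − 14 + 2 = -2, which agrees with 1 − 3 + 0 = -2.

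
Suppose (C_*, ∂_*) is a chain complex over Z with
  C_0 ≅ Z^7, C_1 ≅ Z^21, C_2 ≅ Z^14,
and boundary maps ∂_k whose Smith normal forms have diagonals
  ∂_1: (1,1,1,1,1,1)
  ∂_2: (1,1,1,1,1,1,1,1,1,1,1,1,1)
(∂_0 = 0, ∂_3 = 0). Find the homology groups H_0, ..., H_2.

H_0: b_0 = 7 − 0 − 6 = 1; torsion from ∂_1 factors > 1: none. So H_0 = Z.
H_1: b_1 = 21 − 6 − 13 = 2; torsion from ∂_2 factors > 1: none. So H_1 = Z^2.
H_2: b_2 = 14 − 13 − 0 = 1; torsion from ∂_3 factors > 1: none. So H_2 = Z.

H_0 = Z,  H_1 = Z^2,  H_2 = Z.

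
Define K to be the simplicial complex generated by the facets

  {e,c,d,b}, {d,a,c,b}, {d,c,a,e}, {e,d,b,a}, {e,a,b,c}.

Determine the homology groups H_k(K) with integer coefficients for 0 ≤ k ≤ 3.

Take the total order a < b < c < d < e on the vertex set. Then K (dimension 3) consists of the simplices:

  0-simplices (5): a, b, c, d, e
  1-simplices (10): ab, ac, ad, ae, bc, bd, be, cd, ce, de
  2-simplices (10): abc, abd, abe, acd, ace, ade, bcd, bce, bde, cde
  3-simplices (5): abcd, abce, abde, acde, bcde

so the chain groups are C_0 ≅ Z^5, C_1 ≅ Z^10, C_2 ≅ Z^10, C_3 ≅ Z^5.

Boundary ∂_1: C_1 → C_0 maps an edge to its endpoints' difference, ∂[p,q] = q − p. For instance
  ∂bc = c − b.
The 5×10 boundary matrix has rank 4 and Smith normal form diag(1,1,1,1).

The boundary map ∂_2: C_2 → C_1 acts by ∂[p,q,r] = [q,r] − [p,r] + [p,q]. For instance
  ∂bde = de − be + bd,
  ∂cde = de − ce + cd.
The resulting 10×10 matrix has rank 6, and its Smith normal form has invariant factors (1,1,1,1,1,1).

Boundary ∂_3: C_3 → C_2 sends each 3-simplex σ to the alternating sum Σ_i (−1)^i (σ with its i-th vertex removed). For instance
  ∂bcde = cde − bde + bce − bcd,
  ∂abde = bde − ade + abe − abd.
The resulting 10×5 matrix has rank 4, and its Smith normal form has invariant factors (1,1,1,1).

From H_k ≅ ker(∂_k) / im(∂_{k+1}) we obtain:

  H_0: rank C_0 − rank ∂_1 = 5 − 4 = 1, and the invariant factors of ∂_1 are all 1, so H_0 = Z.
  H_1: rank ker ∂_1 − rank ∂_2 = (10 − 4) − 6 = 0, and the invariant factors of ∂_2 are all 1, so H_1 = 0.
  H_2: rank ker ∂_2 − rank ∂_3 = (10 − 6) − 4 = 0, and the invariant factors of ∂_3 are all 1, so H_2 = 0.
  H_3: rank ker ∂_3 − rank ∂_4 = (5 − 4) − 0 = 1, and there is no ∂_4, so H_3 = Z.

H_0 ≅ Z,  H_1 = 0,  H_2 = 0,  H_3 ≅ Z.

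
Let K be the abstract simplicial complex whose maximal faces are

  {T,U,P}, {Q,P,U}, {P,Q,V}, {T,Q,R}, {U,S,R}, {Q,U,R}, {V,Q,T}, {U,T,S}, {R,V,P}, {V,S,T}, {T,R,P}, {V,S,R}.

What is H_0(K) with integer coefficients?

H_0 = Z.

Fix the vertex order P < Q < R < S < T < U < V and write every simplex with vertices in increasing order. Then dim K = 2 and the simplices of K are:

  0-simplices (7): P, Q, R, S, T, U, V
  1-simplices (18): PQ, PR, PT, PU, PV, QR, QT, QU, QV, RS, RT, RU, RV, ST, SU, SV, TU, TV
  2-simplices (12): PQU, PQV, PRT, PRV, PTU, QRT, QRU, QTV, RSU, RSV, STU, STV

giving chain groups C_0 ≅ Z^7, C_1 ≅ Z^18, C_2 ≅ Z^12.

Boundary ∂_1: C_1 → C_0 sends each edge [p,q] (with p < q) to q − p. For instance
  ∂SU = U − S.
As a 7×18 matrix over Z this has rank 6, with invariant factors (1,1,1,1,1,1).

∂_2: C_2 → C_1 acts by ∂[p,q,r] = [q,r] − [p,r] + [p,q]. For instance
  ∂STV = TV − SV + ST,
  ∂RSV = SV − RV + RS.
The resulting 18×12 matrix has rank 12, and its Smith normal form has invariant factors (1,1,1,1,1,1,1,1,1,1,1,2).

Computing H_k = (kernel of ∂_k) / (image of ∂_{k+1}):

  H_0: rank C_0 − rank ∂_1 = 7 − 6 = 1, and the invariant factors of ∂_1 are all 1, so H_0 = Z.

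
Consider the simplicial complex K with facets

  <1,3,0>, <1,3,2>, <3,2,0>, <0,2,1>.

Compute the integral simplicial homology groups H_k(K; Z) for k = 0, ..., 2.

H_0 ≅ Z,  H_1 = 0,  H_2 ≅ Z.

K has 4 vertices, 6 edges, 4 triangles.
rank ∂_0 = 0, rank ∂_1 = 3 ⇒ b_0 = 4 − 0 − 3 = 1; all invariant factors of ∂_1 are 1 so no torsion. So H_0 = Z.
rank ∂_1 = 3, rank ∂_2 = 3 ⇒ b_1 = 6 − 3 − 3 = 0; all invariant factors of ∂_2 are 1 so no torsion. So H_1 = 0.
rank ∂_2 = 3, rank ∂_3 = 0 ⇒ b_2 = 4 − 3 − 0 = 1. So H_2 = Z.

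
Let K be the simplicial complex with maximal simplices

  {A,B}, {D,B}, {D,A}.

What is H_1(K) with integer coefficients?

H_1 ≅ Z.

Fix the vertex order A < B < D and write every simplex with vertices in increasing order. Then dim K = 1 and the simplices of K are:

  0-simplices (3): A, B, D
  1-simplices (3): AB, AD, BD

giving chain groups C_0 ≅ Z^3, C_1 ≅ Z^3.

∂_1: C_1 → C_0 is given by ∂[p,q] = [q] − [p]. For instance
  ∂AD = D − A.
The 3×3 boundary matrix has rank 2 and Smith normal form diag(1,1).

From H_k ≅ ker(∂_k) / im(∂_{k+1}) we obtain:

  H_1: rank ker ∂_1 − rank ∂_2 = (3 − 2) − 0 = 1, and there is no ∂_2, so H_1 = Z.

(K is a triangulation of the circle S^1.)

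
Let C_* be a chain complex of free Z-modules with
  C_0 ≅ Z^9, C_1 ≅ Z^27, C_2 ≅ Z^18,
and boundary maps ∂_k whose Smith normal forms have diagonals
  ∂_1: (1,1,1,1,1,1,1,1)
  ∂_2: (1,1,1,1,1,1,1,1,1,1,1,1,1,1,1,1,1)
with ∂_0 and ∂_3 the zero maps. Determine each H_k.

H_0 = Z,  H_1 = Z^2,  H_2 = Z.

H_0: b_0 = 9 − 0 − 8 = 1; torsion from ∂_1 factors > 1: none. So H_0 = Z.
H_1: b_1 = 27 − 8 − 17 = 2; torsion from ∂_2 factors > 1: none. So H_1 = Z^2.
H_2: b_2 = 18 − 17 − 0 = 1; torsion from ∂_3 factors > 1: none. So H_2 = Z.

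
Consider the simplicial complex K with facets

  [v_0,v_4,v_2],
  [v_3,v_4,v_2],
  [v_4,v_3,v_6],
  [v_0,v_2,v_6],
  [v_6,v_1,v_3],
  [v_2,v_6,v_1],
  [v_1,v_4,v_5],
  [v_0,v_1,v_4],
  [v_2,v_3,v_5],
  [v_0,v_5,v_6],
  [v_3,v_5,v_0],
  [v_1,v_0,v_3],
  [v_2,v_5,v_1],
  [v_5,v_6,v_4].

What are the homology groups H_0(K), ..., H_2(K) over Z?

We work with the vertex ordering v_0 < v_1 < v_2 < v_3 < v_4 < v_5 < v_6. The simplices of K, each written with vertices in increasing order, are:

  0-simplices (7): [v_0], [v_1], [v_2], [v_3], [v_4], [v_5], [v_6]
  1-simplices (21): (21 of them)
  2-simplices (14): (14 of them)

giving chain groups C_0 ≅ Z^7, C_1 ≅ Z^21, C_2 ≅ Z^14.

∂_1: C_1 → C_0 is given by ∂[p,q] = [q] − [p]. For instance
  ∂[v_1,v_6] = [v_6] − [v_1].
As a 7×21 matrix over Z this has rank 6, with invariant factors (1,1,1,1,1,1).

∂_2: C_2 → C_1 sends each 2-simplex [p,q,r] to [q,r] − [p,r] + [p,q]. For instance
  ∂[v_1,v_3,v_6] = [v_3,v_6] − [v_1,v_6] + [v_1,v_3],
  ∂[v_0,v_2,v_4] = [v_2,v_4] − [v_0,v_4] + [v_0,v_2].
The resulting 21×14 matrix has rank 13, and its Smith normal form has invariant factors (1,1,1,1,1,1,1,1,1,1,1,1,1).

Now H_k = ker ∂_k / im ∂_{k+1}, so:

  H_0: rank C_0 − rank ∂_1 = 7 − 6 = 1, and the invariant factors of ∂_1 are all 1, so H_0 ≅ Z.
  H_1: rank ker ∂_1 − rank ∂_2 = (21 − 6) − 13 = 2, and the invariant factors of ∂_2 are all 1, so H_1 ≅ Z^2.
  H_2: rank ker ∂_2 − rank ∂_3 = (14 − 13) − 0 = 1, and there is no ∂_3, so H_2 ≅ Z.

H_0 = Z,  H_1 = Z^2,  H_2 = Z.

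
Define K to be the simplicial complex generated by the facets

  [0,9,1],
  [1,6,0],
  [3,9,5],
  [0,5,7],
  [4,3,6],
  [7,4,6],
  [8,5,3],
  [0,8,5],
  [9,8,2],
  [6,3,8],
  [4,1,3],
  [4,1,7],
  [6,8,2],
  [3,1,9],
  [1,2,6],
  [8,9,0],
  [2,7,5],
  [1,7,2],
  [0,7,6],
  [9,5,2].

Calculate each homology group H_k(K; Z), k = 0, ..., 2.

Fix the vertex order 0 < 1 < 2 < 3 < 4 < 5 < 6 < 7 < 8 < 9 and write every simplex with vertices in increasing order. Then dim K = 2 and the simplices of K are:

  0-simplices (10): [0], [1], [2], [3], [4], [5], [6], [7], [8], [9]
  1-simplices (30): (30 of them)
  2-simplices (20): (20 of them)

so the chain groups are C_0 ≅ Z^10, C_1 ≅ Z^30, C_2 ≅ Z^20.

Boundary ∂_1: C_1 → C_0 sends each edge [p,q] (with p < q) to q − p. For instance
  ∂[5,7] = [7] − [5].
The resulting 10×30 matrix has rank 9, and its Smith normal form has invariant factors (1,1,1,1,1,1,1,1,1).

Boundary ∂_2: C_2 → C_1 sends each 2-simplex [p,q,r] to [q,r] − [p,r] + [p,q]. For instance
  ∂[2,6,8] = [6,8] − [2,8] + [2,6],
  ∂[2,5,9] = [5,9] − [2,9] + [2,5].
This gives a 30×20 integer matrix of rank 20; reducing to Smith normal form yields diagonal entries (1,1,1,1,1,1,1,1,1,1,1,1,1,1,1,1,1,1,1,2).

Reading off H_k = ker ∂_k / im ∂_{k+1}:

  H_0: rank C_0 − rank ∂_1 = 10 − 9 = 1, and the invariant factors of ∂_1 are all 1, so H_0 = Z.
  H_1: rank ker ∂_1 − rank ∂_2 = (30 − 9) − 20 = 1, and ∂_2 has invariant factor 2 > 1, so H_1 = Z ⊕ Z/2Z.
  H_2: rank ker ∂_2 − rank ∂_3 = (20 − 20) − 0 = 0, and there is no ∂_3, so H_2 = 0.

H_0 = Z,  H_1 = Z ⊕ Z/2Z,  H_2 = 0.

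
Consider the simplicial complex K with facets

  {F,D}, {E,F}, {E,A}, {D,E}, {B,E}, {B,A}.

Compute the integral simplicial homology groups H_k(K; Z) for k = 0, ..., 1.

H_0 ≅ Z,  H_1 ≅ Z^2.

Take the total order A < B < D < E < F on the vertex set. Then K (dimension 1) consists of the simplices:

  0-simplices (5): A, B, D, E, F
  1-simplices (6): AB, AE, BE, DE, DF, EF

giving chain groups C_0 ≅ Z^5, C_1 ≅ Z^6.

Boundary ∂_1: C_1 → C_0 sends each edge [p,q] (with p < q) to q − p.
The 5×6 boundary matrix has rank 4 and Smith normal form diag(1,1,1,1).

From H_k ≅ ker(∂_k) / im(∂_{k+1}) we obtain:

  H_0: rank C_0 − rank ∂_1 = 5 − 4 = 1, and the invariant factors of ∂_1 are all 1, so H_0 ≅ Z.
  H_1: rank ker ∂_1 − rank ∂_2 = (6 − 4) − 0 = 2, and there is no ∂_2, so H_1 ≅ Z^2.

As a check, the Euler characteristic is 5 − 6 = -1, which agrees with 1 − 2 = -1.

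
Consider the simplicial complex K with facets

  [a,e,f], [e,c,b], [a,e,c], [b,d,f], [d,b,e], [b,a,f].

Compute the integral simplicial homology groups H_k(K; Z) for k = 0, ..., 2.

Fix the vertex order a < b < c < d < e < f and write every simplex with vertices in increasing order. Then dim K = 2 and the simplices of K are:

  0-simplices (6): a, b, c, d, e, f
  1-simplices (12): ab, ac, ae, af, bc, bd, be, bf, ce, de, df, ef
  2-simplices (6): abf, ace, aef, bce, bde, bdf

giving chain groups C_0 ≅ Z^6, C_1 ≅ Z^12, C_2 ≅ Z^6.

Boundary ∂_1: C_1 → C_0 maps an edge to its endpoints' difference, ∂[p,q] = q − p.
The resulting 6×12 matrix has rank 5, and its Smith normal form has invariant factors (1,1,1,1,1).

Boundary ∂_2: C_2 → C_1 maps a triangle to the signed sum of its edges. For instance
  ∂abf = bf − af + ab,
  ∂bde = de − be + bd.
The 12×6 boundary matrix has rank 6 and Smith normal form diag(1,1,1,1,1,1).

Now H_k = ker ∂_k / im ∂_{k+1}, so:

  H_0: rank C_0 − rank ∂_1 = 6 − 5 = 1, and the invariant factors of ∂_1 are all 1, so H_0 ≅ Z.
  H_1: rank ker ∂_1 − rank ∂_2 = (12 − 5) − 6 = 1, and the invariant factors of ∂_2 are all 1, so H_1 ≅ Z.
  H_2: rank ker ∂_2 − rank ∂_3 = (6 − 6) − 0 = 0, and there is no ∂_3, so H_2 ≅ 0.

H_0 ≅ Z,  H_1 ≅ Z,  H_2 = 0.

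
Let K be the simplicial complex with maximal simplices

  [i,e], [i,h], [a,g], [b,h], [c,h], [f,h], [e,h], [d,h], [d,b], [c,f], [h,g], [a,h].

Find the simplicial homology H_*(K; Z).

Fix the vertex order a < b < c < d < e < f < g < h < i and write every simplex with vertices in increasing order. Then dim K = 1 and the simplices of K are:

  0-simplices (9): a, b, c, d, e, f, g, h, i
  1-simplices (12): ag, ah, bd, bh, cf, ch, dh, eh, ei, fh, gh, hi

Hence C_0 ≅ Z^9, C_1 ≅ Z^12.

The boundary map ∂_1: C_1 → C_0 is given by ∂[p,q] = [q] − [p].
The resulting 9×12 matrix has rank 8, and its Smith normal form has invariant factors (1,1,1,1,1,1,1,1).

Computing H_k = (kernel of ∂_k) / (image of ∂_{k+1}):

  H_0: rank C_0 − rank ∂_1 = 9 − 8 = 1, and the invariant factors of ∂_1 are all 1, so H_0 ≅ Z.
  H_1: rank ker ∂_1 − rank ∂_2 = (12 − 8) − 0 = 4, and there is no ∂_2, so H_1 ≅ Z^4.

(K is a triangulation of a wedge of 4 circles.)

H_0 = Z,  H_1 = Z^4.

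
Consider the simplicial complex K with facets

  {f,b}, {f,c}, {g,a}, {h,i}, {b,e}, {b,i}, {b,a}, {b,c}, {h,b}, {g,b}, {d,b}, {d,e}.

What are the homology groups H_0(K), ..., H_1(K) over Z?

H_0 ≅ Z,  H_1 ≅ Z^4.

We work with the vertex ordering a < b < c < d < e < f < g < h < i. The simplices of K, each written with vertices in increasing order, are:

  0-simplices (9): a, b, c, d, e, f, g, h, i
  1-simplices (12): ab, ag, bc, bd, be, bf, bg, bh, bi, cf, de, hi

so the chain groups are C_0 ≅ Z^9, C_1 ≅ Z^12.

Boundary ∂_1: C_1 → C_0 sends each edge [p,q] (with p < q) to q − p. For instance
  ∂ag = g − a.
The resulting 9×12 matrix has rank 8, and its Smith normal form has invariant factors (1,1,1,1,1,1,1,1).

From H_k ≅ ker(∂_k) / im(∂_{k+1}) we obtain:

  H_0: rank C_0 − rank ∂_1 = 9 − 8 = 1, and the invariant factors of ∂_1 are all 1, so H_0 ≅ Z.
  H_1: rank ker ∂_1 − rank ∂_2 = (12 − 8) − 0 = 4, and there is no ∂_2, so H_1 ≅ Z^4.

(K is a triangulation of a wedge of 4 circles.)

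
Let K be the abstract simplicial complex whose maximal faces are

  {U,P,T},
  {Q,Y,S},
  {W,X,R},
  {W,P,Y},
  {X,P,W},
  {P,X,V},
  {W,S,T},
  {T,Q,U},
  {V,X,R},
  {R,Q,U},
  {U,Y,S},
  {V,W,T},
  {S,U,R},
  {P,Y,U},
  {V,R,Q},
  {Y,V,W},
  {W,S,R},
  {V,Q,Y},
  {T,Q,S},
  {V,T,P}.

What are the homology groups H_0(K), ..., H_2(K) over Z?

Order the vertices as P < Q < R < S < T < U < V < W < X < Y. Listing each simplex with vertices in this order, K has dimension 2 with simplices:

  0-simplices (10): P, Q, R, S, T, U, V, W, X, Y
  1-simplices (30): PT, PU, PV, PW, PX, PY, QR, QS, QT, QU, QV, QY, RS, RU, RV, RW, RX, ST, SU, SW, SY, TU, TV, TW, UY, VW, VX, VY, WX, WY
  2-simplices (20): PTU, PTV, PUY, PVX, PWX, PWY, QRU, QRV, QST, QSY, QTU, QVY, RSU, RSW, RVX, RWX, STW, SUY, TVW, VWY

giving chain groups C_0 ≅ Z^10, C_1 ≅ Z^30, C_2 ≅ Z^20.

∂_1: C_1 → C_0 maps an edge to its endpoints' difference, ∂[p,q] = q − p.
This gives a 10×30 integer matrix of rank 9; reducing to Smith normal form yields diagonal entries (1,1,1,1,1,1,1,1,1).

Boundary ∂_2: C_2 → C_1 maps a triangle to the signed sum of its edges. For instance
  ∂PWX = WX − PX + PW,
  ∂PVX = VX − PX + PV.
As a 30×20 matrix over Z this has rank 20, with invariant factors (1,1,1,1,1,1,1,1,1,1,1,1,1,1,1,1,1,1,1,2).

From H_k ≅ ker(∂_k) / im(∂_{k+1}) we obtain:

  H_0: rank C_0 − rank ∂_1 = 10 − 9 = 1, and the invariant factors of ∂_1 are all 1, so H_0 = Z.
  H_1: rank ker ∂_1 − rank ∂_2 = (30 − 9) − 20 = 1, and ∂_2 has invariant factor 2 > 1, so H_1 = Z × Z/2.
  H_2: rank ker ∂_2 − rank ∂_3 = (20 − 20) − 0 = 0, and there is no ∂_3, so H_2 = 0.

(K is a triangulation of the Klein bottle.)

H_0 = Z,  H_1 = Z × Z/2,  H_2 = 0.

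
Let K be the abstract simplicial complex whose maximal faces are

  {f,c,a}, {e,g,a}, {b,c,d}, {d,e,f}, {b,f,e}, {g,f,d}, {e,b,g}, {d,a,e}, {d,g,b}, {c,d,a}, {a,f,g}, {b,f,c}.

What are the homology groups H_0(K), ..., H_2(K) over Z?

Fix the vertex order a < b < c < d < e < f < g and write every simplex with vertices in increasing order. Then dim K = 2 and the simplices of K are:

  0-simplices (7): a, b, c, d, e, f, g
  1-simplices (18): ac, ad, ae, af, ag, bc, bd, be, bf, bg, cd, cf, de, df, dg, ef, eg, fg
  2-simplices (12): acd, acf, ade, aeg, afg, bcd, bcf, bdg, bef, beg, def, dfg

giving chain groups C_0 ≅ Z^7, C_1 ≅ Z^18, C_2 ≅ Z^12.

The boundary map ∂_1: C_1 → C_0 sends each edge [p,q] (with p < q) to q − p.
The resulting 7×18 matrix has rank 6, and its Smith normal form has invariant factors (1,1,1,1,1,1).

∂_2: C_2 → C_1 acts by ∂[p,q,r] = [q,r] − [p,r] + [p,q]. For instance
  ∂beg = eg − bg + be,
  ∂bcf = cf − bf + bc.
The 18×12 boundary matrix has rank 12 and Smith normal form diag(1,1,1,1,1,1,1,1,1,1,1,2).

From H_k ≅ ker(∂_k) / im(∂_{k+1}) we obtain:

  H_0: rank C_0 − rank ∂_1 = 7 − 6 = 1, and the invariant factors of ∂_1 are all 1, so H_0 ≅ Z.
  H_1: rank ker ∂_1 − rank ∂_2 = (18 − 6) − 12 = 0, and ∂_2 has invariant factor 2 > 1, so H_1 ≅ Z/2Z.
  H_2: rank ker ∂_2 − rank ∂_3 = (12 − 12) − 0 = 0, and there is no ∂_3, so H_2 ≅ 0.

H_0 ≅ Z,  H_1 ≅ Z/2Z,  H_2 = 0.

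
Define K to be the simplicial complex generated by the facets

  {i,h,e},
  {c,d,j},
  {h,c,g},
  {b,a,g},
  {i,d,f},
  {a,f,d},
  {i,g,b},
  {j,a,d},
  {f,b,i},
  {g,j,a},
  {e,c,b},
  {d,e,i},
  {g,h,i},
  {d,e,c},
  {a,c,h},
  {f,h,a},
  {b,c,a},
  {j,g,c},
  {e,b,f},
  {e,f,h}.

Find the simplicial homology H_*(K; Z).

H_0 = Z,  H_1 = Z ⊕ Z/2,  H_2 = 0.

Take the total order a < b < c < d < e < f < g < h < i < j on the vertex set. Then K (dimension 2) consists of the simplices:

  0-simplices (10): a, b, c, d, e, f, g, h, i, j
  1-simplices (30): ab, ac, ad, af, ag, ah, aj, bc, be, bf, bg, bi, cd, ce, cg, ch, cj, de, df, di, dj, ef, eh, ei, fh, fi, gh, gi, gj, hi
  2-simplices (20): abc, abg, ach, adf, adj, afh, agj, bce, bef, bfi, bgi, cde, cdj, cgh, cgj, dei, dfi, efh, ehi, ghi

giving chain groups C_0 ≅ Z^10, C_1 ≅ Z^30, C_2 ≅ Z^20.

Boundary ∂_1: C_1 → C_0 maps an edge to its endpoints' difference, ∂[p,q] = q − p. For instance
  ∂ad = d − a.
The resulting 10×30 matrix has rank 9, and its Smith normal form has invariant factors (1,1,1,1,1,1,1,1,1).

∂_2: C_2 → C_1 maps a triangle to the signed sum of its edges. For instance
  ∂adf = df − af + ad,
  ∂bce = ce − be + bc.
The 30×20 boundary matrix has rank 20 and Smith normal form diag(1,1,1,1,1,1,1,1,1,1,1,1,1,1,1,1,1,1,1,2).

Now H_k = ker ∂_k / im ∂_{k+1}, so:

  H_0: rank C_0 − rank ∂_1 = 10 − 9 = 1, and the invariant factors of ∂_1 are all 1, so H_0 = Z.
  H_1: rank ker ∂_1 − rank ∂_2 = (30 − 9) − 20 = 1, and ∂_2 has invariant factor 2 > 1, so H_1 = Z ⊕ Z/2.
  H_2: rank ker ∂_2 − rank ∂_3 = (20 − 20) − 0 = 0, and there is no ∂_3, so H_2 = 0.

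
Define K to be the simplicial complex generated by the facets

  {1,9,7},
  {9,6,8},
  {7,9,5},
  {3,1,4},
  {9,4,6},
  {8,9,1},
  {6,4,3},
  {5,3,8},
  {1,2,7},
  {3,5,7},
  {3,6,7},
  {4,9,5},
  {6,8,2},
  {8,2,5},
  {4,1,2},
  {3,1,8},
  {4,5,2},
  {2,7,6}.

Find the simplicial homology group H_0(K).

H_0 = Z.

Take the total order 1 < 2 < 3 < 4 < 5 < 6 < 7 < 8 < 9 on the vertex set. Then K (dimension 2) consists of the simplices:

  0-simplices (9): [1], [2], [3], [4], [5], [6], [7], [8], [9]
  1-simplices (27): (27 of them)
  2-simplices (18): [1,2,4], [1,2,7], [1,3,4], [1,3,8], [1,7,9], [1,8,9], [2,4,5], [2,5,8], [2,6,7], [2,6,8], [3,4,6], [3,5,7], [3,5,8], [3,6,7], [4,5,9], [4,6,9], [5,7,9], [6,8,9]

giving chain groups C_0 ≅ Z^9, C_1 ≅ Z^27, C_2 ≅ Z^18.

∂_1: C_1 → C_0 maps an edge to its endpoints' difference, ∂[p,q] = q − p. For instance
  ∂[4,9] = [9] − [4].
As a 9×27 matrix over Z this has rank 8, with invariant factors (1,1,1,1,1,1,1,1).

Boundary ∂_2: C_2 → C_1 maps a triangle to the signed sum of its edges. For instance
  ∂[2,6,7] = [6,7] − [2,7] + [2,6],
  ∂[3,5,7] = [5,7] − [3,7] + [3,5].
The resulting 27×18 matrix has rank 17, and its Smith normal form has invariant factors (1,1,1,1,1,1,1,1,1,1,1,1,1,1,1,1,1).

Now H_k = ker ∂_k / im ∂_{k+1}, so:

  H_0: rank C_0 − rank ∂_1 = 9 − 8 = 1, and the invariant factors of ∂_1 are all 1, so H_0 = Z.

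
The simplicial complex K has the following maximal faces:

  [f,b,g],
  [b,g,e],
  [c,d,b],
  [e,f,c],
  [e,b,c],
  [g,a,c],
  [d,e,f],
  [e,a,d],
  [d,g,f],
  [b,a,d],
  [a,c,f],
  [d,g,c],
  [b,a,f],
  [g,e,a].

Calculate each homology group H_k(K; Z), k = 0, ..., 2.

K has 7 vertices, 21 edges, 14 triangles.
rank ∂_0 = 0, rank ∂_1 = 6 ⇒ b_0 = 7 − 0 − 6 = 1; all invariant factors of ∂_1 are 1 so no torsion. So H_0 = Z.
rank ∂_1 = 6, rank ∂_2 = 13 ⇒ b_1 = 21 − 6 − 13 = 2; all invariant factors of ∂_2 are 1 so no torsion. So H_1 = Z^2.
rank ∂_2 = 13, rank ∂_3 = 0 ⇒ b_2 = 14 − 13 − 0 = 1. So H_2 = Z.

H_0 = Z,  H_1 = Z^2,  H_2 = Z.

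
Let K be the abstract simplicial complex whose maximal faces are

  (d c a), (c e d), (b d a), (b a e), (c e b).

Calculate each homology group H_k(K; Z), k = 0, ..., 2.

H_0 = Z,  H_1 = Z,  H_2 = 0.

We work with the vertex ordering a < b < c < d < e. The simplices of K, each written with vertices in increasing order, are:

  0-simplices (5): a, b, c, d, e
  1-simplices (10): ab, ac, ad, ae, bc, bd, be, cd, ce, de
  2-simplices (5): abd, abe, acd, bce, cde

Hence C_0 ≅ Z^5, C_1 ≅ Z^10, C_2 ≅ Z^5.

∂_1: C_1 → C_0 maps an edge to its endpoints' difference, ∂[p,q] = q − p.
As a 5×10 matrix over Z this has rank 4, with invariant factors (1,1,1,1).

The boundary map ∂_2: C_2 → C_1 acts by ∂[p,q,r] = [q,r] − [p,r] + [p,q]. For instance
  ∂abe = be − ae + ab,
  ∂bce = ce − be + bc.
As a 10×5 matrix over Z this has rank 5, with invariant factors (1,1,1,1,1).

Computing H_k = (kernel of ∂_k) / (image of ∂_{k+1}):

  H_0: rank C_0 − rank ∂_1 = 5 − 4 = 1, and the invariant factors of ∂_1 are all 1, so H_0 = Z.
  H_1: rank ker ∂_1 − rank ∂_2 = (10 − 4) − 5 = 1, and the invariant factors of ∂_2 are all 1, so H_1 = Z.
  H_2: rank ker ∂_2 − rank ∂_3 = (5 − 5) − 0 = 0, and there is no ∂_3, so H_2 = 0.

As a check, the Euler characteristic is 5 − 10 + 5 = 0, which agrees with 1 − 1 + 0 = 0.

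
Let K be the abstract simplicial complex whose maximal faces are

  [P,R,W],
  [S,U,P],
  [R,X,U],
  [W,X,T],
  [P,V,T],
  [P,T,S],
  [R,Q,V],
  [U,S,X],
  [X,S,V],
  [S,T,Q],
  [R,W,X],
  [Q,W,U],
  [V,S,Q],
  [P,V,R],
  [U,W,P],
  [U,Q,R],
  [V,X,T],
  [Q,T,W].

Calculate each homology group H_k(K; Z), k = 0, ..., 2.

H_0 = Z,  H_1 = Z ⊕ Z_2,  H_2 = 0.

Order the vertices as P < Q < R < S < T < U < V < W < X. Listing each simplex with vertices in this order, K has dimension 2 with simplices:

  0-simplices (9): P, Q, R, S, T, U, V, W, X
  1-simplices (27): PR, PS, PT, PU, PV, PW, QR, QS, QT, QU, QV, QW, RU, RV, RW, RX, ST, SU, SV, SX, TV, TW, TX, UW, UX, VX, WX
  2-simplices (18): PRV, PRW, PST, PSU, PTV, PUW, QRU, QRV, QST, QSV, QTW, QUW, RUX, RWX, SUX, SVX, TVX, TWX

so the chain groups are C_0 ≅ Z^9, C_1 ≅ Z^27, C_2 ≅ Z^18.

The boundary map ∂_1: C_1 → C_0 sends each edge [p,q] (with p < q) to q − p. For instance
  ∂QU = U − Q.
This gives a 9×27 integer matrix of rank 8; reducing to Smith normal form yields diagonal entries (1,1,1,1,1,1,1,1).

∂_2: C_2 → C_1 acts by ∂[p,q,r] = [q,r] − [p,r] + [p,q]. For instance
  ∂SVX = VX − SX + SV,
  ∂QST = ST − QT + QS.
As a 27×18 matrix over Z this has rank 18, with invariant factors (1,1,1,1,1,1,1,1,1,1,1,1,1,1,1,1,1,2).

From H_k ≅ ker(∂_k) / im(∂_{k+1}) we obtain:

  H_0: rank C_0 − rank ∂_1 = 9 − 8 = 1, and the invariant factors of ∂_1 are all 1, so H_0 ≅ Z.
  H_1: rank ker ∂_1 − rank ∂_2 = (27 − 8) − 18 = 1, and ∂_2 has invariant factor 2 > 1, so H_1 ≅ Z ⊕ Z_2.
  H_2: rank ker ∂_2 − rank ∂_3 = (18 − 18) − 0 = 0, and there is no ∂_3, so H_2 ≅ 0.

As a check, the Euler characteristic is 9 − 27 + 18 = 0, which agrees with 1 − 1 + 0 = 0.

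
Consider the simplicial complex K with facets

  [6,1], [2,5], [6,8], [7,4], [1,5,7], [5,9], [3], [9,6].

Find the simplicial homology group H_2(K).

We work with the vertex ordering 1 < 2 < 3 < 4 < 5 < 6 < 7 < 8 < 9. The simplices of K, each written with vertices in increasing order, are:

  0-simplices (9): [1], [2], [3], [4], [5], [6], [7], [8], [9]
  1-simplices (9): [1,5], [1,6], [1,7], [2,5], [4,7], [5,7], [5,9], [6,8], [6,9]
  2-simplices (1): [1,5,7]

Hence C_0 ≅ Z^9, C_1 ≅ Z^9, C_2 ≅ Z^1.

∂_1: C_1 → C_0 maps an edge to its endpoints' difference, ∂[p,q] = q − p.
The 9×9 boundary matrix has rank 7 and Smith normal form diag(1,1,1,1,1,1,1).

∂_2: C_2 → C_1 sends each 2-simplex [p,q,r] to [q,r] − [p,r] + [p,q]. For instance
  ∂[1,5,7] = [5,7] − [1,7] + [1,5].
This gives a 9×1 integer matrix of rank 1; reducing to Smith normal form yields diagonal entries (1).

Reading off H_k = ker ∂_k / im ∂_{k+1}:

  H_2: rank ker ∂_2 − rank ∂_3 = (1 − 1) − 0 = 0, and there is no ∂_3, so H_2 ≅ 0.

H_2 ≅ 0.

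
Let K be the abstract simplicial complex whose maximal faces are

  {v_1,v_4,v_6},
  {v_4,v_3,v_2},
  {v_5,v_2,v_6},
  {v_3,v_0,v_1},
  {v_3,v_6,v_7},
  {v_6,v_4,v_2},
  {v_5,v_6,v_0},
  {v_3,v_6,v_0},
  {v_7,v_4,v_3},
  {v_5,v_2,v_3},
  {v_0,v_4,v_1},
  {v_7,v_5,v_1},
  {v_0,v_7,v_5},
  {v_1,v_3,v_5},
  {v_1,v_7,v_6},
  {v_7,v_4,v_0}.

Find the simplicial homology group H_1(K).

H_1 = Z^2.

Order the vertices as v_0 < v_1 < v_2 < v_3 < v_4 < v_5 < v_6 < v_7. Listing each simplex with vertices in this order, K has dimension 2 with simplices:

  0-simplices (8): [v_0], [v_1], [v_2], [v_3], [v_4], [v_5], [v_6], [v_7]
  1-simplices (24): (24 of them)
  2-simplices (16): (16 of them)

so the chain groups are C_0 ≅ Z^8, C_1 ≅ Z^24, C_2 ≅ Z^16.

Boundary ∂_1: C_1 → C_0 is given by ∂[p,q] = [q] − [p]. For instance
  ∂[v_0,v_5] = [v_5] − [v_0].
As a 8×24 matrix over Z this has rank 7, with invariant factors (1,1,1,1,1,1,1).

The boundary map ∂_2: C_2 → C_1 sends each 2-simplex [p,q,r] to [q,r] − [p,r] + [p,q]. For instance
  ∂[v_2,v_5,v_6] = [v_5,v_6] − [v_2,v_6] + [v_2,v_5],
  ∂[v_0,v_1,v_4] = [v_1,v_4] − [v_0,v_4] + [v_0,v_1].
As a 24×16 matrix over Z this has rank 15, with invariant factors (1,1,1,1,1,1,1,1,1,1,1,1,1,1,1).

Reading off H_k = ker ∂_k / im ∂_{k+1}:

  H_1: rank ker ∂_1 − rank ∂_2 = (24 − 7) − 15 = 2, and the invariant factors of ∂_2 are all 1, so H_1 = Z^2.

(K is a triangulation of the torus T^2.)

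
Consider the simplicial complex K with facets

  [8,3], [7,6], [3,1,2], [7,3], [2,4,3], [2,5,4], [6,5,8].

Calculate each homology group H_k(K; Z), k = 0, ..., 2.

Order the vertices as 1 < 2 < 3 < 4 < 5 < 6 < 7 < 8. Listing each simplex with vertices in this order, K has dimension 2 with simplices:

  0-simplices (8): [1], [2], [3], [4], [5], [6], [7], [8]
  1-simplices (13): [1,2], [1,3], [2,3], [2,4], [2,5], [3,4], [3,7], [3,8], [4,5], [5,6], [5,8], [6,7], [6,8]
  2-simplices (4): [1,2,3], [2,3,4], [2,4,5], [5,6,8]

Hence C_0 ≅ Z^8, C_1 ≅ Z^13, C_2 ≅ Z^4.

∂_1: C_1 → C_0 is given by ∂[p,q] = [q] − [p]. For instance
  ∂[3,7] = [7] − [3].
The resulting 8×13 matrix has rank 7, and its Smith normal form has invariant factors (1,1,1,1,1,1,1).

∂_2: C_2 → C_1 acts by ∂[p,q,r] = [q,r] − [p,r] + [p,q]. For instance
  ∂[2,4,5] = [4,5] − [2,5] + [2,4],
  ∂[5,6,8] = [6,8] − [5,8] + [5,6].
As a 13×4 matrix over Z this has rank 4, with invariant factors (1,1,1,1).

Now H_k = ker ∂_k / im ∂_{k+1}, so:

  H_0: rank C_0 − rank ∂_1 = 8 − 7 = 1, and the invariant factors of ∂_1 are all 1, so H_0 = Z.
  H_1: rank ker ∂_1 − rank ∂_2 = (13 − 7) − 4 = 2, and the invariant factors of ∂_2 are all 1, so H_1 = Z^2.
  H_2: rank ker ∂_2 − rank ∂_3 = (4 − 4) − 0 = 0, and there is no ∂_3, so H_2 = 0.

As a check, the Euler characteristic is 8 − 13 + 4 = -1, which agrees with 1 − 2 + 0 = -1.

H_0 ≅ Z,  H_1 ≅ Z^2,  H_2 = 0.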